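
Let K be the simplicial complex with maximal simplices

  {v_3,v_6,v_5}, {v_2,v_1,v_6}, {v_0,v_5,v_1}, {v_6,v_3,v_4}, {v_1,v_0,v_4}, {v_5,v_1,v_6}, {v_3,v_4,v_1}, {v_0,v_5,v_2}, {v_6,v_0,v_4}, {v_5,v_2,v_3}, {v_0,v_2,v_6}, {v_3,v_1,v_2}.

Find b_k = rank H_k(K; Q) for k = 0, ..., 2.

Fix the vertex order v_0 < v_1 < v_2 < v_3 < v_4 < v_5 < v_6 and write every simplex with vertices in increasing order. Then dim K = 2 and the simplices of K are:

  0-simplices (7): [v_0], [v_1], [v_2], [v_3], [v_4], [v_5], [v_6]
  1-simplices (18): (18 of them)
  2-simplices (12): (12 of them)

giving chain groups C_0 ≅ Z^7, C_1 ≅ Z^18, C_2 ≅ Z^12.

Boundary ∂_1: C_1 → C_0 sends each edge [p,q] (with p < q) to q − p.
The resulting 7×18 matrix has rank 6, and its Smith normal form has invariant factors (1,1,1,1,1,1).

Boundary ∂_2: C_2 → C_1 acts by ∂[p,q,r] = [q,r] − [p,r] + [p,q]. For instance
  ∂[v_0,v_1,v_5] = [v_1,v_5] − [v_0,v_5] + [v_0,v_1],
  ∂[v_2,v_3,v_5] = [v_3,v_5] − [v_2,v_5] + [v_2,v_3].
As a 18×12 matrix over Z this has rank 12, with invariant factors (1,1,1,1,1,1,1,1,1,1,1,2).

Reading off H_k = ker ∂_k / im ∂_{k+1}:

  H_0: rank C_0 − rank ∂_1 = 7 − 6 = 1, and the invariant factors of ∂_1 are all 1, so H_0 ≅ Z.
  H_1: rank ker ∂_1 − rank ∂_2 = (18 − 6) − 12 = 0, and ∂_2 has invariant factor 2 > 1, so H_1 ≅ Z/2Z.
  H_2: rank ker ∂_2 − rank ∂_3 = (12 − 12) − 0 = 0, and there is no ∂_3, so H_2 ≅ 0.

As a check, the Euler characteristic is 7 − 18 + 12 = 1, which agrees with 1 − 0 + 0 = 1.

Hence the Betti numbers are b_0 = 1, b_1 = 0, b_2 = 0.

b_0 = 1, b_1 = 0, b_2 = 0.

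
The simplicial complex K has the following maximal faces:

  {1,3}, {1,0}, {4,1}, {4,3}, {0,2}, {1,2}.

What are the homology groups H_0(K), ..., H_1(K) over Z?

H_0 ≅ Z,  H_1 ≅ Z^2.

We work with the vertex ordering 0 < 1 < 2 < 3 < 4. The simplices of K, each written with vertices in increasing order, are:

  0-simplices (5): [0], [1], [2], [3], [4]
  1-simplices (6): [0,1], [0,2], [1,2], [1,3], [1,4], [3,4]

giving chain groups C_0 ≅ Z^5, C_1 ≅ Z^6.

Boundary ∂_1: C_1 → C_0 is given by ∂[p,q] = [q] − [p].
This gives a 5×6 integer matrix of rank 4; reducing to Smith normal form yields diagonal entries (1,1,1,1).

Computing H_k = (kernel of ∂_k) / (image of ∂_{k+1}):

  H_0: rank C_0 − rank ∂_1 = 5 − 4 = 1, and the invariant factors of ∂_1 are all 1, so H_0 = Z.
  H_1: rank ker ∂_1 − rank ∂_2 = (6 − 4) − 0 = 2, and there is no ∂_2, so H_1 = Z^2.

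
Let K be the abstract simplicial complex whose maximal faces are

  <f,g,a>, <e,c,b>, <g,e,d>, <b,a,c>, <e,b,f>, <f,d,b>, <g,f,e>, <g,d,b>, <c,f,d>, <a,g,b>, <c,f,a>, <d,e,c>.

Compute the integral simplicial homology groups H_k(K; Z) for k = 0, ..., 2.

We work with the vertex ordering a < b < c < d < e < f < g. The simplices of K, each written with vertices in increasing order, are:

  0-simplices (7): a, b, c, d, e, f, g
  1-simplices (18): ab, ac, af, ag, bc, bd, be, bf, bg, cd, ce, cf, de, df, dg, ef, eg, fg
  2-simplices (12): abc, abg, acf, afg, bce, bdf, bdg, bef, cde, cdf, deg, efg

so the chain groups are C_0 ≅ Z^7, C_1 ≅ Z^18, C_2 ≅ Z^12.

The boundary map ∂_1: C_1 → C_0 sends each edge [p,q] (with p < q) to q − p.
As a 7×18 matrix over Z this has rank 6, with invariant factors (1,1,1,1,1,1).

The boundary map ∂_2: C_2 → C_1 sends each 2-simplex [p,q,r] to [q,r] − [p,r] + [p,q]. For instance
  ∂bce = ce − be + bc,
  ∂bef = ef − bf + be.
This gives a 18×12 integer matrix of rank 12; reducing to Smith normal form yields diagonal entries (1,1,1,1,1,1,1,1,1,1,1,2).

Now H_k = ker ∂_k / im ∂_{k+1}, so:

  H_0: rank C_0 − rank ∂_1 = 7 − 6 = 1, and the invariant factors of ∂_1 are all 1, so H_0 = Z.
  H_1: rank ker ∂_1 − rank ∂_2 = (18 − 6) − 12 = 0, and ∂_2 has invariant factor 2 > 1, so H_1 = Z/2.
  H_2: rank ker ∂_2 − rank ∂_3 = (12 − 12) − 0 = 0, and there is no ∂_3, so H_2 = 0.

(K is a triangulation of the real projective plane RP^2.)

H_0 ≅ Z,  H_1 ≅ Z/2,  H_2 = 0.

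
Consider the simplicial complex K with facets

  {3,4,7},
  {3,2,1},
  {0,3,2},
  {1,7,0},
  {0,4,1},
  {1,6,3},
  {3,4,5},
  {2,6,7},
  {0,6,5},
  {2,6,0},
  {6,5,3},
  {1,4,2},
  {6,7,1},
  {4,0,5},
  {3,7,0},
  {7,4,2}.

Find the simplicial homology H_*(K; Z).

H_0 ≅ Z,  H_1 ≅ Z^2,  H_2 ≅ Z.

K has 8 vertices, 24 edges, 16 triangles.
rank ∂_0 = 0, rank ∂_1 = 7 ⇒ b_0 = 8 − 0 − 7 = 1; all invariant factors of ∂_1 are 1 so no torsion. So H_0 ≅ Z.
rank ∂_1 = 7, rank ∂_2 = 15 ⇒ b_1 = 24 − 7 − 15 = 2; all invariant factors of ∂_2 are 1 so no torsion. So H_1 ≅ Z^2.
rank ∂_2 = 15, rank ∂_3 = 0 ⇒ b_2 = 16 − 15 − 0 = 1. So H_2 ≅ Z.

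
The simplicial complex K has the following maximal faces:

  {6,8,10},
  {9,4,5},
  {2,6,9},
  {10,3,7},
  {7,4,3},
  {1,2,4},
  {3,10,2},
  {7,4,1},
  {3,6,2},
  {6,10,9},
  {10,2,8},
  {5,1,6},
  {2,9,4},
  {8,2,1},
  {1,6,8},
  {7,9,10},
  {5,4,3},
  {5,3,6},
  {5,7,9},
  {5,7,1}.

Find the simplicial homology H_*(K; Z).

We work with the vertex ordering 1 < 2 < 3 < 4 < 5 < 6 < 7 < 8 < 9 < 10. The simplices of K, each written with vertices in increasing order, are:

  0-simplices (10): [1], [2], [3], [4], [5], [6], [7], [8], [9], [10]
  1-simplices (30): (30 of them)
  2-simplices (20): (20 of them)

Hence C_0 ≅ Z^10, C_1 ≅ Z^30, C_2 ≅ Z^20.

The boundary map ∂_1: C_1 → C_0 maps an edge to its endpoints' difference, ∂[p,q] = q − p.
As a 10×30 matrix over Z this has rank 9, with invariant factors (1,1,1,1,1,1,1,1,1).

The boundary map ∂_2: C_2 → C_1 acts by ∂[p,q,r] = [q,r] − [p,r] + [p,q]. For instance
  ∂[2,3,10] = [3,10] − [2,10] + [2,3],
  ∂[3,4,5] = [4,5] − [3,5] + [3,4].
The 30×20 boundary matrix has rank 20 and Smith normal form diag(1,1,1,1,1,1,1,1,1,1,1,1,1,1,1,1,1,1,1,2).

Computing H_k = (kernel of ∂_k) / (image of ∂_{k+1}):

  H_0: rank C_0 − rank ∂_1 = 10 − 9 = 1, and the invariant factors of ∂_1 are all 1, so H_0 = Z.
  H_1: rank ker ∂_1 − rank ∂_2 = (30 − 9) − 20 = 1, and ∂_2 has invariant factor 2 > 1, so H_1 = Z ⊕ Z/2.
  H_2: rank ker ∂_2 − rank ∂_3 = (20 − 20) − 0 = 0, and there is no ∂_3, so H_2 = 0.

As a check, the Euler characteristic is 10 − 30 + 20 = 0, which agrees with 1 − 1 + 0 = 0.

H_0 = Z,  H_1 = Z ⊕ Z/2,  H_2 = 0.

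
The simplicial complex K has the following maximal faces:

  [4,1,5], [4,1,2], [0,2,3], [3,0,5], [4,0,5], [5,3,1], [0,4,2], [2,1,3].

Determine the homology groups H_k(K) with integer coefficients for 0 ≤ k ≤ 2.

H_0 = Z,  H_1 = 0,  H_2 = Z.

Take the total order 0 < 1 < 2 < 3 < 4 < 5 on the vertex set. Then K (dimension 2) consists of the simplices:

  0-simplices (6): [0], [1], [2], [3], [4], [5]
  1-simplices (12): [0,2], [0,3], [0,4], [0,5], [1,2], [1,3], [1,4], [1,5], [2,3], [2,4], [3,5], [4,5]
  2-simplices (8): [0,2,3], [0,2,4], [0,3,5], [0,4,5], [1,2,3], [1,2,4], [1,3,5], [1,4,5]

so the chain groups are C_0 ≅ Z^6, C_1 ≅ Z^12, C_2 ≅ Z^8.

Boundary ∂_1: C_1 → C_0 maps an edge to its endpoints' difference, ∂[p,q] = q − p.
As a 6×12 matrix over Z this has rank 5, with invariant factors (1,1,1,1,1).

Boundary ∂_2: C_2 → C_1 sends each 2-simplex [p,q,r] to [q,r] − [p,r] + [p,q]. For instance
  ∂[1,2,4] = [2,4] − [1,4] + [1,2],
  ∂[0,4,5] = [4,5] − [0,5] + [0,4].
This gives a 12×8 integer matrix of rank 7; reducing to Smith normal form yields diagonal entries (1,1,1,1,1,1,1).

Computing H_k = (kernel of ∂_k) / (image of ∂_{k+1}):

  H_0: rank C_0 − rank ∂_1 = 6 − 5 = 1, and the invariant factors of ∂_1 are all 1, so H_0 = Z.
  H_1: rank ker ∂_1 − rank ∂_2 = (12 − 5) − 7 = 0, and the invariant factors of ∂_2 are all 1, so H_1 = 0.
  H_2: rank ker ∂_2 − rank ∂_3 = (8 − 7) − 0 = 1, and there is no ∂_3, so H_2 = Z.

As a check, the Euler characteristic is 6 − 12 + 8 = 2, which agrees with 1 − 0 + 1 = 2.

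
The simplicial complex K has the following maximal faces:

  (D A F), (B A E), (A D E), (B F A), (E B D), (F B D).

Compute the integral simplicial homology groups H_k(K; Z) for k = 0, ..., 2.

H_0 ≅ Z,  H_1 = 0,  H_2 ≅ Z.

Take the total order A < B < D < E < F on the vertex set. Then K (dimension 2) consists of the simplices:

  0-simplices (5): A, B, D, E, F
  1-simplices (9): AB, AD, AE, AF, BD, BE, BF, DE, DF
  2-simplices (6): ABE, ABF, ADE, ADF, BDE, BDF

giving chain groups C_0 ≅ Z^5, C_1 ≅ Z^9, C_2 ≅ Z^6.

Boundary ∂_1: C_1 → C_0 maps an edge to its endpoints' difference, ∂[p,q] = q − p. For instance
  ∂BF = F − B.
This gives a 5×9 integer matrix of rank 4; reducing to Smith normal form yields diagonal entries (1,1,1,1).

Boundary ∂_2: C_2 → C_1 acts by ∂[p,q,r] = [q,r] − [p,r] + [p,q]. For instance
  ∂BDF = DF − BF + BD,
  ∂ADE = DE − AE + AD.
The resulting 9×6 matrix has rank 5, and its Smith normal form has invariant factors (1,1,1,1,1).

Computing H_k = (kernel of ∂_k) / (image of ∂_{k+1}):

  H_0: rank C_0 − rank ∂_1 = 5 − 4 = 1, and the invariant factors of ∂_1 are all 1, so H_0 ≅ Z.
  H_1: rank ker ∂_1 − rank ∂_2 = (9 − 4) − 5 = 0, and the invariant factors of ∂_2 are all 1, so H_1 ≅ 0.
  H_2: rank ker ∂_2 − rank ∂_3 = (6 − 5) − 0 = 1, and there is no ∂_3, so H_2 ≅ Z.

(K is a triangulation of the 2-sphere S^2.)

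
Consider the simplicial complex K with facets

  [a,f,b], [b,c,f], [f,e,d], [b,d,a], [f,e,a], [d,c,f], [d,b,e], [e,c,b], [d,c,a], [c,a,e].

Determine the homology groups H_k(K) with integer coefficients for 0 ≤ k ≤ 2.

Order the vertices as a < b < c < d < e < f. Listing each simplex with vertices in this order, K has dimension 2 with simplices:

  0-simplices (6): a, b, c, d, e, f
  1-simplices (15): ab, ac, ad, ae, af, bc, bd, be, bf, cd, ce, cf, de, df, ef
  2-simplices (10): abd, abf, acd, ace, aef, bce, bcf, bde, cdf, def

Hence C_0 ≅ Z^6, C_1 ≅ Z^15, C_2 ≅ Z^10.

The boundary map ∂_1: C_1 → C_0 sends each edge [p,q] (with p < q) to q − p. For instance
  ∂bc = c − b.
This gives a 6×15 integer matrix of rank 5; reducing to Smith normal form yields diagonal entries (1,1,1,1,1).

The boundary map ∂_2: C_2 → C_1 maps a triangle to the signed sum of its edges. For instance
  ∂ace = ce − ae + ac,
  ∂def = ef − df + de.
This gives a 15×10 integer matrix of rank 10; reducing to Smith normal form yields diagonal entries (1,1,1,1,1,1,1,1,1,2).

Now H_k = ker ∂_k / im ∂_{k+1}, so:

  H_0: rank C_0 − rank ∂_1 = 6 − 5 = 1, and the invariant factors of ∂_1 are all 1, so H_0 = Z.
  H_1: rank ker ∂_1 − rank ∂_2 = (15 − 5) − 10 = 0, and ∂_2 has invariant factor 2 > 1, so H_1 = Z/2.
  H_2: rank ker ∂_2 − rank ∂_3 = (10 − 10) − 0 = 0, and there is no ∂_3, so H_2 = 0.

H_0 ≅ Z,  H_1 ≅ Z/2,  H_2 = 0.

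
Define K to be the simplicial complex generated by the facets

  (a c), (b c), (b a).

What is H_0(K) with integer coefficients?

H_0 ≅ Z.

Fix the vertex order a < b < c and write every simplex with vertices in increasing order. Then dim K = 1 and the simplices of K are:

  0-simplices (3): a, b, c
  1-simplices (3): ab, ac, bc

giving chain groups C_0 ≅ Z^3, C_1 ≅ Z^3.

Boundary ∂_1: C_1 → C_0 is given by ∂[p,q] = [q] − [p]. For instance
  ∂ab = b − a.
This gives a 3×3 integer matrix of rank 2; reducing to Smith normal form yields diagonal entries (1,1).

Reading off H_k = ker ∂_k / im ∂_{k+1}:

  H_0: rank C_0 − rank ∂_1 = 3 − 2 = 1, and the invariant factors of ∂_1 are all 1, so H_0 ≅ Z.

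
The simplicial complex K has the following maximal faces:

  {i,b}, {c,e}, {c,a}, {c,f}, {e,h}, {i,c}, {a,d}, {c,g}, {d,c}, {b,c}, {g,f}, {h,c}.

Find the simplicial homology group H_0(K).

H_0 ≅ Z.

We work with the vertex ordering a < b < c < d < e < f < g < h < i. The simplices of K, each written with vertices in increasing order, are:

  0-simplices (9): a, b, c, d, e, f, g, h, i
  1-simplices (12): ac, ad, bc, bi, cd, ce, cf, cg, ch, ci, eh, fg

Hence C_0 ≅ Z^9, C_1 ≅ Z^12.

Boundary ∂_1: C_1 → C_0 maps an edge to its endpoints' difference, ∂[p,q] = q − p.
This gives a 9×12 integer matrix of rank 8; reducing to Smith normal form yields diagonal entries (1,1,1,1,1,1,1,1).

Reading off H_k = ker ∂_k / im ∂_{k+1}:

  H_0: rank C_0 − rank ∂_1 = 9 − 8 = 1, and the invariant factors of ∂_1 are all 1, so H_0 ≅ Z.

(K is a triangulation of a wedge of 4 circles.)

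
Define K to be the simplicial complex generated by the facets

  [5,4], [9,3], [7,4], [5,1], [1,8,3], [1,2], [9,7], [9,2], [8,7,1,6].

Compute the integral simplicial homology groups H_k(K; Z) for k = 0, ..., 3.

We work with the vertex ordering 1 < 2 < 3 < 4 < 5 < 6 < 7 < 8 < 9. The simplices of K, each written with vertices in increasing order, are:

  0-simplices (9): [1], [2], [3], [4], [5], [6], [7], [8], [9]
  1-simplices (15): [1,2], [1,3], [1,5], [1,6], [1,7], [1,8], [2,9], [3,8], [3,9], [4,5], [4,7], [6,7], [6,8], [7,8], [7,9]
  2-simplices (5): [1,3,8], [1,6,7], [1,6,8], [1,7,8], [6,7,8]
  3-simplices (1): [1,6,7,8]

giving chain groups C_0 ≅ Z^9, C_1 ≅ Z^15, C_2 ≅ Z^5, C_3 ≅ Z^1.

The boundary map ∂_1: C_1 → C_0 sends each edge [p,q] (with p < q) to q − p.
The resulting 9×15 matrix has rank 8, and its Smith normal form has invariant factors (1,1,1,1,1,1,1,1).

The boundary map ∂_2: C_2 → C_1 maps a triangle to the signed sum of its edges. For instance
  ∂[1,7,8] = [7,8] − [1,8] + [1,7],
  ∂[6,7,8] = [7,8] − [6,8] + [6,7].
The 15×5 boundary matrix has rank 4 and Smith normal form diag(1,1,1,1).

The boundary map ∂_3: C_3 → C_2 sends each 3-simplex σ to the alternating sum Σ_i (−1)^i (σ with its i-th vertex removed). For instance
  ∂[1,6,7,8] = [6,7,8] − [1,7,8] + [1,6,8] − [1,6,7].
The resulting 5×1 matrix has rank 1, and its Smith normal form has invariant factors (1).

Now H_k = ker ∂_k / im ∂_{k+1}, so:

  H_0: rank C_0 − rank ∂_1 = 9 − 8 = 1, and the invariant factors of ∂_1 are all 1, so H_0 ≅ Z.
  H_1: rank ker ∂_1 − rank ∂_2 = (15 − 8) − 4 = 3, and the invariant factors of ∂_2 are all 1, so H_1 ≅ Z^3.
  H_2: rank ker ∂_2 − rank ∂_3 = (5 − 4) − 1 = 0, and the invariant factors of ∂_3 are all 1, so H_2 ≅ 0.
  H_3: rank ker ∂_3 − rank ∂_4 = (1 − 1) − 0 = 0, and there is no ∂_4, so H_3 ≅ 0.

H_0 = Z,  H_1 = Z^3,  H_2 = 0,  H_3 = 0.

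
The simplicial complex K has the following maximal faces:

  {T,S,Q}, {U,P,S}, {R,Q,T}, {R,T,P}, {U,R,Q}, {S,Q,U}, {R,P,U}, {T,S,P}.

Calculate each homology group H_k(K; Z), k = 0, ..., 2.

H_0 ≅ Z,  H_1 = 0,  H_2 ≅ Z.

We work with the vertex ordering P < Q < R < S < T < U. The simplices of K, each written with vertices in increasing order, are:

  0-simplices (6): P, Q, R, S, T, U
  1-simplices (12): PR, PS, PT, PU, QR, QS, QT, QU, RT, RU, ST, SU
  2-simplices (8): PRT, PRU, PST, PSU, QRT, QRU, QST, QSU

giving chain groups C_0 ≅ Z^6, C_1 ≅ Z^12, C_2 ≅ Z^8.

∂_1: C_1 → C_0 maps an edge to its endpoints' difference, ∂[p,q] = q − p.
As a 6×12 matrix over Z this has rank 5, with invariant factors (1,1,1,1,1).

∂_2: C_2 → C_1 acts by ∂[p,q,r] = [q,r] − [p,r] + [p,q]. For instance
  ∂PSU = SU − PU + PS,
  ∂QRU = RU − QU + QR.
The 12×8 boundary matrix has rank 7 and Smith normal form diag(1,1,1,1,1,1,1).

From H_k ≅ ker(∂_k) / im(∂_{k+1}) we obtain:

  H_0: rank C_0 − rank ∂_1 = 6 − 5 = 1, and the invariant factors of ∂_1 are all 1, so H_0 = Z.
  H_1: rank ker ∂_1 − rank ∂_2 = (12 − 5) − 7 = 0, and the invariant factors of ∂_2 are all 1, so H_1 = 0.
  H_2: rank ker ∂_2 − rank ∂_3 = (8 − 7) − 0 = 1, and there is no ∂_3, so H_2 = Z.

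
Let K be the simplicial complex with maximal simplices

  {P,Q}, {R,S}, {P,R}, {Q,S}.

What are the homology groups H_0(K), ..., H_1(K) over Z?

Fix the vertex order P < Q < R < S and write every simplex with vertices in increasing order. Then dim K = 1 and the simplices of K are:

  0-simplices (4): P, Q, R, S
  1-simplices (4): PQ, PR, QS, RS

giving chain groups C_0 ≅ Z^4, C_1 ≅ Z^4.

Boundary ∂_1: C_1 → C_0 maps an edge to its endpoints' difference, ∂[p,q] = q − p.
The resulting 4×4 matrix has rank 3, and its Smith normal form has invariant factors (1,1,1).

Reading off H_k = ker ∂_k / im ∂_{k+1}:

  H_0: rank C_0 − rank ∂_1 = 4 − 3 = 1, and the invariant factors of ∂_1 are all 1, so H_0 ≅ Z.
  H_1: rank ker ∂_1 − rank ∂_2 = (4 − 3) − 0 = 1, and there is no ∂_2, so H_1 ≅ Z.

As a check, the Euler characteristic is 4 − 4 = 0, which agrees with 1 − 1 = 0.
(K is a triangulation of the circle S^1.)

H_0 ≅ Z,  H_1 ≅ Z.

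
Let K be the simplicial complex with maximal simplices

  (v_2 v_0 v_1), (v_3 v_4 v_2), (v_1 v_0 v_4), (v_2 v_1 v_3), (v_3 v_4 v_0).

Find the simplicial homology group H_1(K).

H_1 ≅ Z.

Fix the vertex order v_0 < v_1 < v_2 < v_3 < v_4 and write every simplex with vertices in increasing order. Then dim K = 2 and the simplices of K are:

  0-simplices (5): [v_0], [v_1], [v_2], [v_3], [v_4]
  1-simplices (10): [v_0,v_1], [v_0,v_2], [v_0,v_3], [v_0,v_4], [v_1,v_2], [v_1,v_3], [v_1,v_4], [v_2,v_3], [v_2,v_4], [v_3,v_4]
  2-simplices (5): [v_0,v_1,v_2], [v_0,v_1,v_4], [v_0,v_3,v_4], [v_1,v_2,v_3], [v_2,v_3,v_4]

so the chain groups are C_0 ≅ Z^5, C_1 ≅ Z^10, C_2 ≅ Z^5.

The boundary map ∂_1: C_1 → C_0 maps an edge to its endpoints' difference, ∂[p,q] = q − p. For instance
  ∂[v_0,v_3] = [v_3] − [v_0].
The resulting 5×10 matrix has rank 4, and its Smith normal form has invariant factors (1,1,1,1).

The boundary map ∂_2: C_2 → C_1 acts by ∂[p,q,r] = [q,r] − [p,r] + [p,q]. For instance
  ∂[v_0,v_1,v_2] = [v_1,v_2] − [v_0,v_2] + [v_0,v_1],
  ∂[v_0,v_1,v_4] = [v_1,v_4] − [v_0,v_4] + [v_0,v_1].
As a 10×5 matrix over Z this has rank 5, with invariant factors (1,1,1,1,1).

Now H_k = ker ∂_k / im ∂_{k+1}, so:

  H_1: rank ker ∂_1 − rank ∂_2 = (10 − 4) − 5 = 1, and the invariant factors of ∂_2 are all 1, so H_1 ≅ Z.

(K is a triangulation of the Möbius band.)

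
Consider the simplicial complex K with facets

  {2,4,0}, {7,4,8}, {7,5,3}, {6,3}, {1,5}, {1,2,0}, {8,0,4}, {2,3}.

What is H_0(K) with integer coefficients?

K has 9 vertices, 15 edges, 5 triangles.
rank ∂_0 = 0, rank ∂_1 = 8 ⇒ b_0 = 9 − 0 − 8 = 1; all invariant factors of ∂_1 are 1 so no torsion. So H_0 = Z.

H_0 = Z.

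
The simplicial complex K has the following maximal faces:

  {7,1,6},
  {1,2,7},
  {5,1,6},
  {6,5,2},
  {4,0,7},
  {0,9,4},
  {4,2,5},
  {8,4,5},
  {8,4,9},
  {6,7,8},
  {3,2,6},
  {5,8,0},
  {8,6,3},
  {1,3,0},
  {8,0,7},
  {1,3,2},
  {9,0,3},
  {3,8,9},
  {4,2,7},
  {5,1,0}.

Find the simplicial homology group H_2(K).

H_2 ≅ 0.

Order the vertices as 0 < 1 < 2 < 3 < 4 < 5 < 6 < 7 < 8 < 9. Listing each simplex with vertices in this order, K has dimension 2 with simplices:

  0-simplices (10): [0], [1], [2], [3], [4], [5], [6], [7], [8], [9]
  1-simplices (30): (30 of them)
  2-simplices (20): (20 of them)

so the chain groups are C_0 ≅ Z^10, C_1 ≅ Z^30, C_2 ≅ Z^20.

Boundary ∂_1: C_1 → C_0 maps an edge to its endpoints' difference, ∂[p,q] = q − p. For instance
  ∂[1,5] = [5] − [1].
This gives a 10×30 integer matrix of rank 9; reducing to Smith normal form yields diagonal entries (1,1,1,1,1,1,1,1,1).

Boundary ∂_2: C_2 → C_1 sends each 2-simplex [p,q,r] to [q,r] − [p,r] + [p,q]. For instance
  ∂[4,8,9] = [8,9] − [4,9] + [4,8],
  ∂[2,4,5] = [4,5] − [2,5] + [2,4].
The resulting 30×20 matrix has rank 20, and its Smith normal form has invariant factors (1,1,1,1,1,1,1,1,1,1,1,1,1,1,1,1,1,1,1,2).

Now H_k = ker ∂_k / im ∂_{k+1}, so:

  H_2: rank ker ∂_2 − rank ∂_3 = (20 − 20) − 0 = 0, and there is no ∂_3, so H_2 ≅ 0.

(K is a triangulation of the Klein bottle.)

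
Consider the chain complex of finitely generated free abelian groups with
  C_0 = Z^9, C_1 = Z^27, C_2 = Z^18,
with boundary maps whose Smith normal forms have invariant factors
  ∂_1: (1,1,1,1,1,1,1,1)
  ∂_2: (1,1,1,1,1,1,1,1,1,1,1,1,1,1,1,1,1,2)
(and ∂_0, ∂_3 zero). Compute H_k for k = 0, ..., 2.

H_0: b_0 = 9 − 0 − 8 = 1; torsion from ∂_1 factors > 1: none. So H_0 = Z.
H_1: b_1 = 27 − 8 − 18 = 1; torsion from ∂_2 factors > 1: [2]. So H_1 = Z ⊕ Z/2.
H_2: b_2 = 18 − 18 − 0 = 0; torsion from ∂_3 factors > 1: none. So H_2 = 0.

H_0 = Z,  H_1 = Z ⊕ Z/2,  H_2 = 0.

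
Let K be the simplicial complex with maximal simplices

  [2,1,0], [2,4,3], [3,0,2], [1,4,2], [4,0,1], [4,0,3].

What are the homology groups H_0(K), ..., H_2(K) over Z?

Order the vertices as 0 < 1 < 2 < 3 < 4. Listing each simplex with vertices in this order, K has dimension 2 with simplices:

  0-simplices (5): [0], [1], [2], [3], [4]
  1-simplices (9): [0,1], [0,2], [0,3], [0,4], [1,2], [1,4], [2,3], [2,4], [3,4]
  2-simplices (6): [0,1,2], [0,1,4], [0,2,3], [0,3,4], [1,2,4], [2,3,4]

giving chain groups C_0 ≅ Z^5, C_1 ≅ Z^9, C_2 ≅ Z^6.

The boundary map ∂_1: C_1 → C_0 sends each edge [p,q] (with p < q) to q − p. For instance
  ∂[0,3] = [3] − [0].
This gives a 5×9 integer matrix of rank 4; reducing to Smith normal form yields diagonal entries (1,1,1,1).

The boundary map ∂_2: C_2 → C_1 sends each 2-simplex [p,q,r] to [q,r] − [p,r] + [p,q]. For instance
  ∂[0,1,4] = [1,4] − [0,4] + [0,1],
  ∂[0,3,4] = [3,4] − [0,4] + [0,3].
This gives a 9×6 integer matrix of rank 5; reducing to Smith normal form yields diagonal entries (1,1,1,1,1).

Now H_k = ker ∂_k / im ∂_{k+1}, so:

  H_0: rank C_0 − rank ∂_1 = 5 − 4 = 1, and the invariant factors of ∂_1 are all 1, so H_0 = Z.
  H_1: rank ker ∂_1 − rank ∂_2 = (9 − 4) − 5 = 0, and the invariant factors of ∂_2 are all 1, so H_1 = 0.
  H_2: rank ker ∂_2 − rank ∂_3 = (6 − 5) − 0 = 1, and there is no ∂_3, so H_2 = Z.

As a check, the Euler characteristic is 5 − 9 + 6 = 2, which agrees with 1 − 0 + 1 = 2.
(K is a triangulation of the 2-sphere S^2.)

H_0 ≅ Z,  H_1 = 0,  H_2 ≅ Z.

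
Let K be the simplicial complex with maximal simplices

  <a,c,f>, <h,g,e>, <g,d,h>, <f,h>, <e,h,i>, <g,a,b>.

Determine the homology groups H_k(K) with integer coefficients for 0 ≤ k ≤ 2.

Fix the vertex order a < b < c < d < e < f < g < h < i and write every simplex with vertices in increasing order. Then dim K = 2 and the simplices of K are:

  0-simplices (9): a, b, c, d, e, f, g, h, i
  1-simplices (14): ab, ac, af, ag, bg, cf, dg, dh, eg, eh, ei, fh, gh, hi
  2-simplices (5): abg, acf, dgh, egh, ehi

so the chain groups are C_0 ≅ Z^9, C_1 ≅ Z^14, C_2 ≅ Z^5.

Boundary ∂_1: C_1 → C_0 maps an edge to its endpoints' difference, ∂[p,q] = q − p.
The resulting 9×14 matrix has rank 8, and its Smith normal form has invariant factors (1,1,1,1,1,1,1,1).

Boundary ∂_2: C_2 → C_1 sends each 2-simplex [p,q,r] to [q,r] − [p,r] + [p,q]. For instance
  ∂abg = bg − ag + ab,
  ∂acf = cf − af + ac.
This gives a 14×5 integer matrix of rank 5; reducing to Smith normal form yields diagonal entries (1,1,1,1,1).

Computing H_k = (kernel of ∂_k) / (image of ∂_{k+1}):

  H_0: rank C_0 − rank ∂_1 = 9 − 8 = 1, and the invariant factors of ∂_1 are all 1, so H_0 = Z.
  H_1: rank ker ∂_1 − rank ∂_2 = (14 − 8) − 5 = 1, and the invariant factors of ∂_2 are all 1, so H_1 = Z.
  H_2: rank ker ∂_2 − rank ∂_3 = (5 − 5) − 0 = 0, and there is no ∂_3, so H_2 = 0.

H_0 = Z,  H_1 = Z,  H_2 = 0.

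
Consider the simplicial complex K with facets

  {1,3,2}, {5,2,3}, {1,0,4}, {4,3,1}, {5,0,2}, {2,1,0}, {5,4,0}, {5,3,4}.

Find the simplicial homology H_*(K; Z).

Order the vertices as 0 < 1 < 2 < 3 < 4 < 5. Listing each simplex with vertices in this order, K has dimension 2 with simplices:

  0-simplices (6): [0], [1], [2], [3], [4], [5]
  1-simplices (12): [0,1], [0,2], [0,4], [0,5], [1,2], [1,3], [1,4], [2,3], [2,5], [3,4], [3,5], [4,5]
  2-simplices (8): [0,1,2], [0,1,4], [0,2,5], [0,4,5], [1,2,3], [1,3,4], [2,3,5], [3,4,5]

giving chain groups C_0 ≅ Z^6, C_1 ≅ Z^12, C_2 ≅ Z^8.

∂_1: C_1 → C_0 sends each edge [p,q] (with p < q) to q − p.
The 6×12 boundary matrix has rank 5 and Smith normal form diag(1,1,1,1,1).

Boundary ∂_2: C_2 → C_1 sends each 2-simplex [p,q,r] to [q,r] − [p,r] + [p,q]. For instance
  ∂[0,1,4] = [1,4] − [0,4] + [0,1],
  ∂[0,4,5] = [4,5] − [0,5] + [0,4].
As a 12×8 matrix over Z this has rank 7, with invariant factors (1,1,1,1,1,1,1).

Computing H_k = (kernel of ∂_k) / (image of ∂_{k+1}):

  H_0: rank C_0 − rank ∂_1 = 6 − 5 = 1, and the invariant factors of ∂_1 are all 1, so H_0 ≅ Z.
  H_1: rank ker ∂_1 − rank ∂_2 = (12 − 5) − 7 = 0, and the invariant factors of ∂_2 are all 1, so H_1 ≅ 0.
  H_2: rank ker ∂_2 − rank ∂_3 = (8 − 7) − 0 = 1, and there is no ∂_3, so H_2 ≅ Z.

H_0 = Z,  H_1 = 0,  H_2 = Z.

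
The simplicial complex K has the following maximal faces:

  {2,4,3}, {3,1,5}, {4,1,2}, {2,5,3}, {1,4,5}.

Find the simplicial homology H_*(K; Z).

Fix the vertex order 1 < 2 < 3 < 4 < 5 and write every simplex with vertices in increasing order. Then dim K = 2 and the simplices of K are:

  0-simplices (5): [1], [2], [3], [4], [5]
  1-simplices (10): [1,2], [1,3], [1,4], [1,5], [2,3], [2,4], [2,5], [3,4], [3,5], [4,5]
  2-simplices (5): [1,2,4], [1,3,5], [1,4,5], [2,3,4], [2,3,5]

Hence C_0 ≅ Z^5, C_1 ≅ Z^10, C_2 ≅ Z^5.

The boundary map ∂_1: C_1 → C_0 sends each edge [p,q] (with p < q) to q − p. For instance
  ∂[3,5] = [5] − [3].
This gives a 5×10 integer matrix of rank 4; reducing to Smith normal form yields diagonal entries (1,1,1,1).

Boundary ∂_2: C_2 → C_1 maps a triangle to the signed sum of its edges. For instance
  ∂[1,4,5] = [4,5] − [1,5] + [1,4],
  ∂[1,3,5] = [3,5] − [1,5] + [1,3].
The 10×5 boundary matrix has rank 5 and Smith normal form diag(1,1,1,1,1).

From H_k ≅ ker(∂_k) / im(∂_{k+1}) we obtain:

  H_0: rank C_0 − rank ∂_1 = 5 − 4 = 1, and the invariant factors of ∂_1 are all 1, so H_0 = Z.
  H_1: rank ker ∂_1 − rank ∂_2 = (10 − 4) − 5 = 1, and the invariant factors of ∂_2 are all 1, so H_1 = Z.
  H_2: rank ker ∂_2 − rank ∂_3 = (5 − 5) − 0 = 0, and there is no ∂_3, so H_2 = 0.

As a check, the Euler characteristic is 5 − 10 + 5 = 0, which agrees with 1 − 1 + 0 = 0.

H_0 = Z,  H_1 = Z,  H_2 = 0.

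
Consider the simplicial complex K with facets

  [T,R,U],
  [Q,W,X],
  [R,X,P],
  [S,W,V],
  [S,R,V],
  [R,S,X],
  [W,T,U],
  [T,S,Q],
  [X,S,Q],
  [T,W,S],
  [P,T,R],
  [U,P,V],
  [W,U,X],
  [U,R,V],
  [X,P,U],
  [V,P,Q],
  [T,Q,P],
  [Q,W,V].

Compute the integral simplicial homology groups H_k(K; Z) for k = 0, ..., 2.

Fix the vertex order P < Q < R < S < T < U < V < W < X and write every simplex with vertices in increasing order. Then dim K = 2 and the simplices of K are:

  0-simplices (9): P, Q, R, S, T, U, V, W, X
  1-simplices (27): PQ, PR, PT, PU, PV, PX, QS, QT, QV, QW, QX, RS, RT, RU, RV, RX, ST, SV, SW, SX, TU, TW, UV, UW, UX, VW, WX
  2-simplices (18): PQT, PQV, PRT, PRX, PUV, PUX, QST, QSX, QVW, QWX, RSV, RSX, RTU, RUV, STW, SVW, TUW, UWX

Hence C_0 ≅ Z^9, C_1 ≅ Z^27, C_2 ≅ Z^18.

The boundary map ∂_1: C_1 → C_0 sends each edge [p,q] (with p < q) to q − p. For instance
  ∂PU = U − P.
The 9×27 boundary matrix has rank 8 and Smith normal form diag(1,1,1,1,1,1,1,1).

∂_2: C_2 → C_1 maps a triangle to the signed sum of its edges. For instance
  ∂STW = TW − SW + ST,
  ∂TUW = UW − TW + TU.
The resulting 27×18 matrix has rank 18, and its Smith normal form has invariant factors (1,1,1,1,1,1,1,1,1,1,1,1,1,1,1,1,1,2).

Now H_k = ker ∂_k / im ∂_{k+1}, so:

  H_0: rank C_0 − rank ∂_1 = 9 − 8 = 1, and the invariant factors of ∂_1 are all 1, so H_0 = Z.
  H_1: rank ker ∂_1 − rank ∂_2 = (27 − 8) − 18 = 1, and ∂_2 has invariant factor 2 > 1, so H_1 = Z × Z/2.
  H_2: rank ker ∂_2 − rank ∂_3 = (18 − 18) − 0 = 0, and there is no ∂_3, so H_2 = 0.

H_0 = Z,  H_1 = Z × Z/2,  H_2 = 0.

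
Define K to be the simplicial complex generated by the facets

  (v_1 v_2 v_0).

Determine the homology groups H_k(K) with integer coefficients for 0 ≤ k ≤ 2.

Fix the vertex order v_0 < v_1 < v_2 and write every simplex with vertices in increasing order. Then dim K = 2 and the simplices of K are:

  0-simplices (3): [v_0], [v_1], [v_2]
  1-simplices (3): [v_0,v_1], [v_0,v_2], [v_1,v_2]
  2-simplices (1): [v_0,v_1,v_2]

Hence C_0 ≅ Z^3, C_1 ≅ Z^3, C_2 ≅ Z^1.

Boundary ∂_1: C_1 → C_0 maps an edge to its endpoints' difference, ∂[p,q] = q − p.
The 3×3 boundary matrix has rank 2 and Smith normal form diag(1,1).

The boundary map ∂_2: C_2 → C_1 acts by ∂[p,q,r] = [q,r] − [p,r] + [p,q]. For instance
  ∂[v_0,v_1,v_2] = [v_1,v_2] − [v_0,v_2] + [v_0,v_1].
This gives a 3×1 integer matrix of rank 1; reducing to Smith normal form yields diagonal entries (1).

Reading off H_k = ker ∂_k / im ∂_{k+1}:

  H_0: rank C_0 − rank ∂_1 = 3 − 2 = 1, and the invariant factors of ∂_1 are all 1, so H_0 = Z.
  H_1: rank ker ∂_1 − rank ∂_2 = (3 − 2) − 1 = 0, and the invariant factors of ∂_2 are all 1, so H_1 = 0.
  H_2: rank ker ∂_2 − rank ∂_3 = (1 − 1) − 0 = 0, and there is no ∂_3, so H_2 = 0.

H_0 ≅ Z,  H_1 = 0,  H_2 = 0.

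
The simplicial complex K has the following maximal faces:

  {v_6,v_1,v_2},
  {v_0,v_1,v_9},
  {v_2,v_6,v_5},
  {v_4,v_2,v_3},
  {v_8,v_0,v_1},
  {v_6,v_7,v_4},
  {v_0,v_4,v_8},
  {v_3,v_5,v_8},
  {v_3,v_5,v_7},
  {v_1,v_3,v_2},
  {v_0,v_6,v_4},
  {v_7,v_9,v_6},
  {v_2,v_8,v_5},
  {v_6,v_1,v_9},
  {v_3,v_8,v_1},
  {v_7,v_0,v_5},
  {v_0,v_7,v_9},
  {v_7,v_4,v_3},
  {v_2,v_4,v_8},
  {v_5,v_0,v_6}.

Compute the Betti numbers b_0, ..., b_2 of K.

b_0 = 1, b_1 = 1, b_2 = 0.

Take the total order v_0 < v_1 < v_2 < v_3 < v_4 < v_5 < v_6 < v_7 < v_8 < v_9 on the vertex set. Then K (dimension 2) consists of the simplices:

  0-simplices (10): [v_0], [v_1], [v_2], [v_3], [v_4], [v_5], [v_6], [v_7], [v_8], [v_9]
  1-simplices (30): (30 of them)
  2-simplices (20): (20 of them)

giving chain groups C_0 ≅ Z^10, C_1 ≅ Z^30, C_2 ≅ Z^20.

The boundary map ∂_1: C_1 → C_0 is given by ∂[p,q] = [q] − [p]. For instance
  ∂[v_3,v_5] = [v_5] − [v_3].
This gives a 10×30 integer matrix of rank 9; reducing to Smith normal form yields diagonal entries (1,1,1,1,1,1,1,1,1).

The boundary map ∂_2: C_2 → C_1 sends each 2-simplex [p,q,r] to [q,r] − [p,r] + [p,q]. For instance
  ∂[v_3,v_5,v_8] = [v_5,v_8] − [v_3,v_8] + [v_3,v_5],
  ∂[v_1,v_3,v_8] = [v_3,v_8] − [v_1,v_8] + [v_1,v_3].
The 30×20 boundary matrix has rank 20 and Smith normal form diag(1,1,1,1,1,1,1,1,1,1,1,1,1,1,1,1,1,1,1,2).

Now H_k = ker ∂_k / im ∂_{k+1}, so:

  H_0: rank C_0 − rank ∂_1 = 10 − 9 = 1, and the invariant factors of ∂_1 are all 1, so H_0 = Z.
  H_1: rank ker ∂_1 − rank ∂_2 = (30 − 9) − 20 = 1, and ∂_2 has invariant factor 2 > 1, so H_1 = Z ⊕ Z/2.
  H_2: rank ker ∂_2 − rank ∂_3 = (20 − 20) − 0 = 0, and there is no ∂_3, so H_2 = 0.

As a check, the Euler characteristic is 10 − 30 + 20 = 0, which agrees with 1 − 1 + 0 = 0.

Hence the Betti numbers are b_0 = 1, b_1 = 1, b_2 = 0.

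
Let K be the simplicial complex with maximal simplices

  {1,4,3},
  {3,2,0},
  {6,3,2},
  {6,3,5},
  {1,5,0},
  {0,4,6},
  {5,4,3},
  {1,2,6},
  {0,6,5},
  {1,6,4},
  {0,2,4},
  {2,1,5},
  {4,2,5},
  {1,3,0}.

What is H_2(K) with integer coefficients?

We work with the vertex ordering 0 < 1 < 2 < 3 < 4 < 5 < 6. The simplices of K, each written with vertices in increasing order, are:

  0-simplices (7): [0], [1], [2], [3], [4], [5], [6]
  1-simplices (21): [0,1], [0,2], [0,3], [0,4], [0,5], [0,6], [1,2], [1,3], [1,4], [1,5], [1,6], [2,3], [2,4], [2,5], [2,6], [3,4], [3,5], [3,6], [4,5], [4,6], [5,6]
  2-simplices (14): [0,1,3], [0,1,5], [0,2,3], [0,2,4], [0,4,6], [0,5,6], [1,2,5], [1,2,6], [1,3,4], [1,4,6], [2,3,6], [2,4,5], [3,4,5], [3,5,6]

Hence C_0 ≅ Z^7, C_1 ≅ Z^21, C_2 ≅ Z^14.

∂_1: C_1 → C_0 sends each edge [p,q] (with p < q) to q − p. For instance
  ∂[1,5] = [5] − [1].
This gives a 7×21 integer matrix of rank 6; reducing to Smith normal form yields diagonal entries (1,1,1,1,1,1).

The boundary map ∂_2: C_2 → C_1 maps a triangle to the signed sum of its edges. For instance
  ∂[1,2,6] = [2,6] − [1,6] + [1,2],
  ∂[0,1,5] = [1,5] − [0,5] + [0,1].
The 21×14 boundary matrix has rank 13 and Smith normal form diag(1,1,1,1,1,1,1,1,1,1,1,1,1).

Computing H_k = (kernel of ∂_k) / (image of ∂_{k+1}):

  H_2: rank ker ∂_2 − rank ∂_3 = (14 − 13) − 0 = 1, and there is no ∂_3, so H_2 = Z.

(K is a triangulation of the torus T^2.)

H_2 = Z.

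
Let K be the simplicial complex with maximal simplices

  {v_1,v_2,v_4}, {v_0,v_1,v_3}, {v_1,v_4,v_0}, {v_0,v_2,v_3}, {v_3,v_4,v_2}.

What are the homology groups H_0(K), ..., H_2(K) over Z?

H_0 ≅ Z,  H_1 ≅ Z,  H_2 = 0.

Fix the vertex order v_0 < v_1 < v_2 < v_3 < v_4 and write every simplex with vertices in increasing order. Then dim K = 2 and the simplices of K are:

  0-simplices (5): [v_0], [v_1], [v_2], [v_3], [v_4]
  1-simplices (10): [v_0,v_1], [v_0,v_2], [v_0,v_3], [v_0,v_4], [v_1,v_2], [v_1,v_3], [v_1,v_4], [v_2,v_3], [v_2,v_4], [v_3,v_4]
  2-simplices (5): [v_0,v_1,v_3], [v_0,v_1,v_4], [v_0,v_2,v_3], [v_1,v_2,v_4], [v_2,v_3,v_4]

Hence C_0 ≅ Z^5, C_1 ≅ Z^10, C_2 ≅ Z^5.

The boundary map ∂_1: C_1 → C_0 sends each edge [p,q] (with p < q) to q − p.
As a 5×10 matrix over Z this has rank 4, with invariant factors (1,1,1,1).

The boundary map ∂_2: C_2 → C_1 sends each 2-simplex [p,q,r] to [q,r] − [p,r] + [p,q]. For instance
  ∂[v_0,v_2,v_3] = [v_2,v_3] − [v_0,v_3] + [v_0,v_2],
  ∂[v_0,v_1,v_4] = [v_1,v_4] − [v_0,v_4] + [v_0,v_1].
The 10×5 boundary matrix has rank 5 and Smith normal form diag(1,1,1,1,1).

Reading off H_k = ker ∂_k / im ∂_{k+1}:

  H_0: rank C_0 − rank ∂_1 = 5 − 4 = 1, and the invariant factors of ∂_1 are all 1, so H_0 = Z.
  H_1: rank ker ∂_1 − rank ∂_2 = (10 − 4) − 5 = 1, and the invariant factors of ∂_2 are all 1, so H_1 = Z.
  H_2: rank ker ∂_2 − rank ∂_3 = (5 − 5) − 0 = 0, and there is no ∂_3, so H_2 = 0.

(K is a triangulation of the Möbius band.)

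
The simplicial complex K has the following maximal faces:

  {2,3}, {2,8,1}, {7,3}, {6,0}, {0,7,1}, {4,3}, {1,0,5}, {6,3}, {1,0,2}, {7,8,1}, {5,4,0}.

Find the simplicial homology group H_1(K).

H_1 ≅ Z^3.

K has 9 vertices, 17 edges, 6 triangles.
rank ∂_1 = 8, rank ∂_2 = 6 ⇒ b_1 = 17 − 8 − 6 = 3; all invariant factors of ∂_2 are 1 so no torsion. So H_1 = Z^3.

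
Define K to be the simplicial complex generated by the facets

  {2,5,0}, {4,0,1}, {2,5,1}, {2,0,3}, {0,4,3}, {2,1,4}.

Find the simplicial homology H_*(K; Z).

We work with the vertex ordering 0 < 1 < 2 < 3 < 4 < 5. The simplices of K, each written with vertices in increasing order, are:

  0-simplices (6): [0], [1], [2], [3], [4], [5]
  1-simplices (12): [0,1], [0,2], [0,3], [0,4], [0,5], [1,2], [1,4], [1,5], [2,3], [2,4], [2,5], [3,4]
  2-simplices (6): [0,1,4], [0,2,3], [0,2,5], [0,3,4], [1,2,4], [1,2,5]

Hence C_0 ≅ Z^6, C_1 ≅ Z^12, C_2 ≅ Z^6.

The boundary map ∂_1: C_1 → C_0 sends each edge [p,q] (with p < q) to q − p.
The 6×12 boundary matrix has rank 5 and Smith normal form diag(1,1,1,1,1).

∂_2: C_2 → C_1 acts by ∂[p,q,r] = [q,r] − [p,r] + [p,q]. For instance
  ∂[1,2,5] = [2,5] − [1,5] + [1,2],
  ∂[0,2,5] = [2,5] − [0,5] + [0,2].
This gives a 12×6 integer matrix of rank 6; reducing to Smith normal form yields diagonal entries (1,1,1,1,1,1).

From H_k ≅ ker(∂_k) / im(∂_{k+1}) we obtain:

  H_0: rank C_0 − rank ∂_1 = 6 − 5 = 1, and the invariant factors of ∂_1 are all 1, so H_0 ≅ Z.
  H_1: rank ker ∂_1 − rank ∂_2 = (12 − 5) − 6 = 1, and the invariant factors of ∂_2 are all 1, so H_1 ≅ Z.
  H_2: rank ker ∂_2 − rank ∂_3 = (6 − 6) − 0 = 0, and there is no ∂_3, so H_2 ≅ 0.

As a check, the Euler characteristic is 6 − 12 + 6 = 0, which agrees with 1 − 1 + 0 = 0.

H_0 = Z,  H_1 = Z,  H_2 = 0.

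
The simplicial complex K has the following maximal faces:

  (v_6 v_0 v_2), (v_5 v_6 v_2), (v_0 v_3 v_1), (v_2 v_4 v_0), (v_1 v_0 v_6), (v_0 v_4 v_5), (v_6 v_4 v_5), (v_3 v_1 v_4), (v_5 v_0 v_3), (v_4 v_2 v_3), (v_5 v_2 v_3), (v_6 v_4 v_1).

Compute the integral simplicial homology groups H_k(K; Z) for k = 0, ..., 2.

H_0 ≅ Z,  H_1 ≅ Z/2,  H_2 = 0.

We work with the vertex ordering v_0 < v_1 < v_2 < v_3 < v_4 < v_5 < v_6. The simplices of K, each written with vertices in increasing order, are:

  0-simplices (7): [v_0], [v_1], [v_2], [v_3], [v_4], [v_5], [v_6]
  1-simplices (18): (18 of them)
  2-simplices (12): (12 of them)

Hence C_0 ≅ Z^7, C_1 ≅ Z^18, C_2 ≅ Z^12.

Boundary ∂_1: C_1 → C_0 is given by ∂[p,q] = [q] − [p]. For instance
  ∂[v_0,v_3] = [v_3] − [v_0].
This gives a 7×18 integer matrix of rank 6; reducing to Smith normal form yields diagonal entries (1,1,1,1,1,1).

The boundary map ∂_2: C_2 → C_1 acts by ∂[p,q,r] = [q,r] − [p,r] + [p,q]. For instance
  ∂[v_0,v_4,v_5] = [v_4,v_5] − [v_0,v_5] + [v_0,v_4],
  ∂[v_0,v_1,v_6] = [v_1,v_6] − [v_0,v_6] + [v_0,v_1].
The resulting 18×12 matrix has rank 12, and its Smith normal form has invariant factors (1,1,1,1,1,1,1,1,1,1,1,2).

Now H_k = ker ∂_k / im ∂_{k+1}, so:

  H_0: rank C_0 − rank ∂_1 = 7 − 6 = 1, and the invariant factors of ∂_1 are all 1, so H_0 ≅ Z.
  H_1: rank ker ∂_1 − rank ∂_2 = (18 − 6) − 12 = 0, and ∂_2 has invariant factor 2 > 1, so H_1 ≅ Z/2.
  H_2: rank ker ∂_2 − rank ∂_3 = (12 − 12) − 0 = 0, and there is no ∂_3, so H_2 ≅ 0.

As a check, the Euler characteristic is 7 − 18 + 12 = 1, which agrees with 1 − 0 + 0 = 1.
(K is a triangulation of the real projective plane RP^2.)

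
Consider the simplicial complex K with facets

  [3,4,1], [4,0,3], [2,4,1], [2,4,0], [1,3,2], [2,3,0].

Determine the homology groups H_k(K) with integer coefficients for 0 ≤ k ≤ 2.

H_0 ≅ Z,  H_1 = 0,  H_2 ≅ Z.

K has 5 vertices, 9 edges, 6 triangles.
rank ∂_0 = 0, rank ∂_1 = 4 ⇒ b_0 = 5 − 0 − 4 = 1; all invariant factors of ∂_1 are 1 so no torsion. So H_0 = Z.
rank ∂_1 = 4, rank ∂_2 = 5 ⇒ b_1 = 9 − 4 − 5 = 0; all invariant factors of ∂_2 are 1 so no torsion. So H_1 = 0.
rank ∂_2 = 5, rank ∂_3 = 0 ⇒ b_2 = 6 − 5 − 0 = 1. So H_2 = Z.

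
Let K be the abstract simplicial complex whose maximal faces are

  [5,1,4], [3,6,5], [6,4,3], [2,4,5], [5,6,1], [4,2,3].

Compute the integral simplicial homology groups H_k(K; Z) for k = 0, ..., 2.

K has 6 vertices, 12 edges, 6 triangles.
rank ∂_0 = 0, rank ∂_1 = 5 ⇒ b_0 = 6 − 0 − 5 = 1; all invariant factors of ∂_1 are 1 so no torsion. So H_0 ≅ Z.
rank ∂_1 = 5, rank ∂_2 = 6 ⇒ b_1 = 12 − 5 − 6 = 1; all invariant factors of ∂_2 are 1 so no torsion. So H_1 ≅ Z.
rank ∂_2 = 6, rank ∂_3 = 0 ⇒ b_2 = 6 − 6 − 0 = 0. So H_2 ≅ 0.

H_0 = Z,  H_1 = Z,  H_2 = 0.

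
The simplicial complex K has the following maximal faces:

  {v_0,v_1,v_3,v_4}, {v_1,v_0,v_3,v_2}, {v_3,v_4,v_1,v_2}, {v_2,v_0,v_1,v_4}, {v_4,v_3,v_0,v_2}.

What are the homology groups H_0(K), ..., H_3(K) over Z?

H_0 ≅ Z,  H_1 = 0,  H_2 = 0,  H_3 ≅ Z.

Order the vertices as v_0 < v_1 < v_2 < v_3 < v_4. Listing each simplex with vertices in this order, K has dimension 3 with simplices:

  0-simplices (5): [v_0], [v_1], [v_2], [v_3], [v_4]
  1-simplices (10): [v_0,v_1], [v_0,v_2], [v_0,v_3], [v_0,v_4], [v_1,v_2], [v_1,v_3], [v_1,v_4], [v_2,v_3], [v_2,v_4], [v_3,v_4]
  2-simplices (10): [v_0,v_1,v_2], [v_0,v_1,v_3], [v_0,v_1,v_4], [v_0,v_2,v_3], [v_0,v_2,v_4], [v_0,v_3,v_4], [v_1,v_2,v_3], [v_1,v_2,v_4], [v_1,v_3,v_4], [v_2,v_3,v_4]
  3-simplices (5): [v_0,v_1,v_2,v_3], [v_0,v_1,v_2,v_4], [v_0,v_1,v_3,v_4], [v_0,v_2,v_3,v_4], [v_1,v_2,v_3,v_4]

so the chain groups are C_0 ≅ Z^5, C_1 ≅ Z^10, C_2 ≅ Z^10, C_3 ≅ Z^5.

∂_1: C_1 → C_0 sends each edge [p,q] (with p < q) to q − p.
This gives a 5×10 integer matrix of rank 4; reducing to Smith normal form yields diagonal entries (1,1,1,1).

Boundary ∂_2: C_2 → C_1 acts by ∂[p,q,r] = [q,r] − [p,r] + [p,q]. For instance
  ∂[v_1,v_2,v_3] = [v_2,v_3] − [v_1,v_3] + [v_1,v_2],
  ∂[v_2,v_3,v_4] = [v_3,v_4] − [v_2,v_4] + [v_2,v_3].
The resulting 10×10 matrix has rank 6, and its Smith normal form has invariant factors (1,1,1,1,1,1).

∂_3: C_3 → C_2 sends each 3-simplex σ to the alternating sum Σ_i (−1)^i (σ with its i-th vertex removed). For instance
  ∂[v_0,v_2,v_3,v_4] = [v_2,v_3,v_4] − [v_0,v_3,v_4] + [v_0,v_2,v_4] − [v_0,v_2,v_3],
  ∂[v_0,v_1,v_2,v_4] = [v_1,v_2,v_4] − [v_0,v_2,v_4] + [v_0,v_1,v_4] − [v_0,v_1,v_2].
The resulting 10×5 matrix has rank 4, and its Smith normal form has invariant factors (1,1,1,1).

Reading off H_k = ker ∂_k / im ∂_{k+1}:

  H_0: rank C_0 − rank ∂_1 = 5 − 4 = 1, and the invariant factors of ∂_1 are all 1, so H_0 = Z.
  H_1: rank ker ∂_1 − rank ∂_2 = (10 − 4) − 6 = 0, and the invariant factors of ∂_2 are all 1, so H_1 = 0.
  H_2: rank ker ∂_2 − rank ∂_3 = (10 − 6) − 4 = 0, and the invariant factors of ∂_3 are all 1, so H_2 = 0.
  H_3: rank ker ∂_3 − rank ∂_4 = (5 − 4) − 0 = 1, and there is no ∂_4, so H_3 = Z.

As a check, the Euler characteristic is 5 − 10 + 10 − 5 = 0, which agrees with 1 − 0 + 0 − 1 = 0.
(K is a triangulation of the 3-sphere S^3.)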